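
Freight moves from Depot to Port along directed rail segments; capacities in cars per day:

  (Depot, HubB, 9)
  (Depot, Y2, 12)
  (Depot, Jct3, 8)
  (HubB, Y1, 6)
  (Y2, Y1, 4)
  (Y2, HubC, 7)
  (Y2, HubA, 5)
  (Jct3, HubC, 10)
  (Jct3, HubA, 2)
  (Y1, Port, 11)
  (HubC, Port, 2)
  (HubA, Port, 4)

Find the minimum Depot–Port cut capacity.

Augment Depot→HubB→Y1→Port: bottleneck 6, flow now 6.
Augment Depot→Y2→Y1→Port: bottleneck 4, flow now 10.
Augment Depot→Y2→HubC→Port: bottleneck 2, flow now 12.
Augment Depot→Y2→HubA→Port: bottleneck 4, flow now 16.
No augmenting path remains; maximum flow = 16.
By max-flow min-cut, the minimum cut capacity equals the max flow.
In the residual graph, reachable from Depot: {Depot, HubB, Y2, Jct3, HubC, HubA}.
Min-cut edges: HubB→Y1 (6), Y2→Y1 (4), HubC→Port (2), HubA→Port (4); capacity 6 + 4 + 2 + 4 = 16.

16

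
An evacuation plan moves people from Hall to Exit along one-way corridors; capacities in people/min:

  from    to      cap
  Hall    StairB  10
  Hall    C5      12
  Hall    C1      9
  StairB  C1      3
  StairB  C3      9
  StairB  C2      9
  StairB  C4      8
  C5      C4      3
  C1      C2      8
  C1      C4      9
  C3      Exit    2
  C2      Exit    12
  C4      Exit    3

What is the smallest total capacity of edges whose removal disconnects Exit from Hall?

Augment Hall→StairB→C3→Exit: bottleneck 2, flow now 2.
Augment Hall→StairB→C2→Exit: bottleneck 8, flow now 10.
Augment Hall→C5→C4→Exit: bottleneck 3, flow now 13.
Augment Hall→C1→C2→Exit: bottleneck 4, flow now 17.
No augmenting path remains; maximum flow = 17.
By max-flow min-cut, the minimum cut capacity equals the max flow.
In the residual graph, reachable from Hall: {Hall, StairB, C5, C1, C3, C2, C4}.
Min-cut edges: C3→Exit (2), C2→Exit (12), C4→Exit (3); capacity 2 + 12 + 3 = 17.

17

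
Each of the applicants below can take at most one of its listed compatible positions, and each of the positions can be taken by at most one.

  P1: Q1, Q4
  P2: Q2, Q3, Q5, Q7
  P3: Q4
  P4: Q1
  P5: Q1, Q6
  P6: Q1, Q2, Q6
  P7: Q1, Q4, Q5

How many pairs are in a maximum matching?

Unit-capacity flow: source→left, listed edges, right→sink; max matching = max flow.
Augmenting path P1→Q1 (+1); matched 1.
Augmenting path P2→Q2 (+1); matched 2.
Augmenting path P3→Q4 (+1); matched 3.
Augmenting path P5→Q6 (+1); matched 4.
Augmenting path P7→Q5 (+1); matched 5.
Augmenting path P6→Q2→P2→Q3 (+1); matched 6.
No augmenting path remains; maximum matching = 6.
König certificate: {P2, P5, P6, P7, Q1, Q4} is a vertex cover of size 6 (every listed pair touches it), so no matching can be larger.

6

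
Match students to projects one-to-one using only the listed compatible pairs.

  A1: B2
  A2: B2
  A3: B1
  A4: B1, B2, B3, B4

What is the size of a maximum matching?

3

Unit-capacity flow: source→left, listed edges, right→sink; max matching = max flow.
Augmenting path A1→B2 (+1); matched 1.
Augmenting path A3→B1 (+1); matched 2.
Augmenting path A4→B3 (+1); matched 3.
No augmenting path remains; maximum matching = 3.
König certificate: {A3, A4, B2} is a vertex cover of size 3 (every listed pair touches it), so no matching can be larger.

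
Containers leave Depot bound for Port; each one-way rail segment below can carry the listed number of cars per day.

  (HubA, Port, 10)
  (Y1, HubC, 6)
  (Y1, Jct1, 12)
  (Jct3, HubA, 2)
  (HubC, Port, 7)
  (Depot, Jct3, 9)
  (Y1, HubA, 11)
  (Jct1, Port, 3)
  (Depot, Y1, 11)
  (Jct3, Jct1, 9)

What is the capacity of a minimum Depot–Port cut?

16

Augment Depot→Jct3→Jct1→Port: bottleneck 3, flow now 3.
Augment Depot→Jct3→HubA→Port: bottleneck 2, flow now 5.
Augment Depot→Y1→HubA→Port: bottleneck 8, flow now 13.
Augment Depot→Y1→HubC→Port: bottleneck 3, flow now 16.
No augmenting path remains; maximum flow = 16.
By max-flow min-cut, the minimum cut capacity equals the max flow.
In the residual graph, reachable from Depot: {Depot, Jct3, Jct1}.
Min-cut edges: Depot→Y1 (11), Jct3→HubA (2), Jct1→Port (3); capacity 11 + 2 + 3 = 16.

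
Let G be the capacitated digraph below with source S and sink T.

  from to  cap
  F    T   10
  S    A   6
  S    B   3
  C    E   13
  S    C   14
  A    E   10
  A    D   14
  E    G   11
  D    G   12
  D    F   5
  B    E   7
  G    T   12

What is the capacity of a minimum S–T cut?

17

Augment S→A→D→F→T: bottleneck 5, flow now 5.
Augment S→A→D→G→T: bottleneck 1, flow now 6.
Augment S→B→E→G→T: bottleneck 3, flow now 9.
Augment S→C→E→G→T: bottleneck 8, flow now 17.
No augmenting path remains; maximum flow = 17.
By max-flow min-cut, the minimum cut capacity equals the max flow.
In the residual graph, reachable from S: {S, B, C, E}.
Min-cut edges: S→A (6), E→G (11); capacity 6 + 11 = 17.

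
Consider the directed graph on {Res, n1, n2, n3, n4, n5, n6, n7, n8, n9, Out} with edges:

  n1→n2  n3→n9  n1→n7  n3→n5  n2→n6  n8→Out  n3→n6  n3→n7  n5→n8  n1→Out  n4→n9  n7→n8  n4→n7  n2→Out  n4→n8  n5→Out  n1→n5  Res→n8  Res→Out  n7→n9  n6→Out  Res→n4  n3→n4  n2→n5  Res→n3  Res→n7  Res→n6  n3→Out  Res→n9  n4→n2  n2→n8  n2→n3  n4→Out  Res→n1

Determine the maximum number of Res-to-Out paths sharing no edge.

Assign every edge capacity 1; by Menger, the answer equals the max flow.
Path Res→Out (+1); total 1.
Path Res→n1→Out (+1); total 2.
Path Res→n3→Out (+1); total 3.
Path Res→n4→Out (+1); total 4.
Path Res→n6→Out (+1); total 5.
Path Res→n8→Out (+1); total 6.
No residual Res→Out path; max flow = 6.
Certifying cut of size 6: {Res→Out, Res→n1, Res→n3, Res→n4, Res→n6, n8→Out}.

6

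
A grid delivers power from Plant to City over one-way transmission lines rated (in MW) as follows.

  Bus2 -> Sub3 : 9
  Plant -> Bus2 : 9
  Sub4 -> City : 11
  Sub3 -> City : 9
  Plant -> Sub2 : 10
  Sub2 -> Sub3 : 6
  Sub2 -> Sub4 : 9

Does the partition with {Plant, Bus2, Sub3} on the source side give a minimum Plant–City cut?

Given cut capacity: 10 + 9 = 19.
Augment Plant→Bus2→Sub3→City: bottleneck 9, flow now 9.
Augment Plant→Sub2→Sub4→City: bottleneck 9, flow now 18.
No augmenting path remains; maximum flow = 18.
In the residual graph, reachable from Plant: {Plant, Bus2, Sub2, Sub3}.
Min-cut edges: Sub2→Sub4 (9), Sub3→City (9); capacity 9 + 9 = 18.
Cut capacity 19 exceeds the max flow 18, so it is not minimum.

No — its capacity is 19, but the minimum cut has capacity 18.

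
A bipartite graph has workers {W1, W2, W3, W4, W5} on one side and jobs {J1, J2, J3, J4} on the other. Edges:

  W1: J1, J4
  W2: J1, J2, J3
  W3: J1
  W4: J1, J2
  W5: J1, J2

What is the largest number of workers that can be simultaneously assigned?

4

Unit-capacity flow: source→left, listed edges, right→sink; max matching = max flow.
Augmenting path W1→J1 (+1); matched 1.
Augmenting path W2→J2 (+1); matched 2.
Augmenting path W3→J1→W1→J4 (+1); matched 3.
Augmenting path W4→J2→W2→J3 (+1); matched 4.
No augmenting path remains; maximum matching = 4.
König certificate: {W1, W2, J1, J2} is a vertex cover of size 4 (every listed pair touches it), so no matching can be larger.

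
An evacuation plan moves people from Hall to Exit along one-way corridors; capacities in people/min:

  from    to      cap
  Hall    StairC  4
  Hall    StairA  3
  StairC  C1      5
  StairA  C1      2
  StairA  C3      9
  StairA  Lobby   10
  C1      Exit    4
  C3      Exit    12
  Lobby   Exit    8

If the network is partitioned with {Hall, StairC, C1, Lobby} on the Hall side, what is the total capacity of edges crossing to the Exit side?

Edges leaving {Hall, StairC, C1, Lobby}: Hall→StairA (3), C1→Exit (4), Lobby→Exit (8).
Cut capacity = 3 + 4 + 8 = 15.

15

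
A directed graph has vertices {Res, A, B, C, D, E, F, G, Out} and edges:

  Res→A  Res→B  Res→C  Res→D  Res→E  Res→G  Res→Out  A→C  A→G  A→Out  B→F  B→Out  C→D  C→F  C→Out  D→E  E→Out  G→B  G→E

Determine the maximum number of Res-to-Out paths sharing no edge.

5

Assign every edge capacity 1; by Menger, the answer equals the max flow.
Path Res→Out (+1); total 1.
Path Res→A→Out (+1); total 2.
Path Res→B→Out (+1); total 3.
Path Res→C→Out (+1); total 4.
Path Res→E→Out (+1); total 5.
No residual Res→Out path; max flow = 5.
Certifying cut of size 5: {B→Out, E→Out, Res→A, Res→C, Res→Out}.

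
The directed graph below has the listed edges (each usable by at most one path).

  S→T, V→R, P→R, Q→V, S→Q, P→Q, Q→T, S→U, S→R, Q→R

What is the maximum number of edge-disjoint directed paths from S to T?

2

Assign every edge capacity 1; by Menger, the answer equals the max flow.
Path S→T (+1); total 1.
Path S→Q→T (+1); total 2.
No residual S→T path; max flow = 2.
Certifying cut of size 2: {S→Q, S→T}.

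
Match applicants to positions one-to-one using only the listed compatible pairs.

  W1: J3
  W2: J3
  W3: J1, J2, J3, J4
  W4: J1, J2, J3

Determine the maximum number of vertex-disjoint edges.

Unit-capacity flow: source→left, listed edges, right→sink; max matching = max flow.
Augmenting path W1→J3 (+1); matched 1.
Augmenting path W3→J1 (+1); matched 2.
Augmenting path W4→J2 (+1); matched 3.
No augmenting path remains; maximum matching = 3.
König certificate: {W3, W4, J3} is a vertex cover of size 3 (every listed pair touches it), so no matching can be larger.

3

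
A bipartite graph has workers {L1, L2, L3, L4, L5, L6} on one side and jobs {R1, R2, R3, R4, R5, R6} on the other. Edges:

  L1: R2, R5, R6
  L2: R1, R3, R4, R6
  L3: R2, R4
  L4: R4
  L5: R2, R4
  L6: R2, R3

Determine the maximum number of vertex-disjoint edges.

Unit-capacity flow: source→left, listed edges, right→sink; max matching = max flow.
Augmenting path L1→R2 (+1); matched 1.
Augmenting path L2→R1 (+1); matched 2.
Augmenting path L3→R4 (+1); matched 3.
Augmenting path L6→R3 (+1); matched 4.
Augmenting path L5→R2→L1→R5 (+1); matched 5.
No augmenting path remains; maximum matching = 5.
König certificate: {L1, L2, L6, R2, R4} is a vertex cover of size 5 (every listed pair touches it), so no matching can be larger.

5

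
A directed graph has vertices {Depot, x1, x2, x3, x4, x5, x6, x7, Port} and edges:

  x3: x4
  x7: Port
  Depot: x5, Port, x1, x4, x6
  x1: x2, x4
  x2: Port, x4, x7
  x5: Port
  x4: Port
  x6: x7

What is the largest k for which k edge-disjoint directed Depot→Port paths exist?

5

Assign every edge capacity 1; by Menger, the answer equals the max flow.
Path Depot→Port (+1); total 1.
Path Depot→x4→Port (+1); total 2.
Path Depot→x5→Port (+1); total 3.
Path Depot→x1→x2→Port (+1); total 4.
Path Depot→x6→x7→Port (+1); total 5.
No residual Depot→Port path; max flow = 5.
Certifying cut of size 5: {Depot→Port, Depot→x1, Depot→x4, Depot→x5, Depot→x6}.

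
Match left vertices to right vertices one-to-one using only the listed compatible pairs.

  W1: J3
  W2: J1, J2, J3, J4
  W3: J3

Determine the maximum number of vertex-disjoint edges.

Unit-capacity flow: source→left, listed edges, right→sink; max matching = max flow.
Augmenting path W1→J3 (+1); matched 1.
Augmenting path W2→J1 (+1); matched 2.
No augmenting path remains; maximum matching = 2.
König certificate: {W2, J3} is a vertex cover of size 2 (every listed pair touches it), so no matching can be larger.

2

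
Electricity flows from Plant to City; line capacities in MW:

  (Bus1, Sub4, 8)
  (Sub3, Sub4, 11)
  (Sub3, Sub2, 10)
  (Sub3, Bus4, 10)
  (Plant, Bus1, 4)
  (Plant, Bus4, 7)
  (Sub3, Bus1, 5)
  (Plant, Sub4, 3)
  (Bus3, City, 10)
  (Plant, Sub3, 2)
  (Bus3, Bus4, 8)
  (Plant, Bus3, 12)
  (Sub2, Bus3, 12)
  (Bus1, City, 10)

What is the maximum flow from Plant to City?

Augment Plant→Bus1→City: bottleneck 4, flow now 4.
Augment Plant→Bus3→City: bottleneck 10, flow now 14.
Augment Plant→Sub3→Bus1→City: bottleneck 2, flow now 16.
No augmenting path remains; maximum flow = 16.
In the residual graph, reachable from Plant: {Plant, Bus3, Bus4, Sub4}.
Min-cut edges: Plant→Sub3 (2), Plant→Bus1 (4), Bus3→City (10); capacity 2 + 4 + 10 = 16.
This cut is saturated, so no flow can exceed 16.

16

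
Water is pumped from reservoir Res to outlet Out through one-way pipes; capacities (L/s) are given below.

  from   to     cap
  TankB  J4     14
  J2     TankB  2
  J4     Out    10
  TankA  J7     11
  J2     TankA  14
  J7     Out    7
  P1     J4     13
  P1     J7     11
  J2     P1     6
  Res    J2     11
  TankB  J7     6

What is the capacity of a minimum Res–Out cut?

11

Augment Res→J2→P1→J7→Out: bottleneck 6, flow now 6.
Augment Res→J2→TankA→J7→Out: bottleneck 1, flow now 7.
Augment Res→J2→TankB→J4→Out: bottleneck 2, flow now 9.
Augment Res→J2→TankA→J7→P1→J4→Out: bottleneck 2, flow now 11. (uses reverse residual edge)
No augmenting path remains; maximum flow = 11.
By max-flow min-cut, the minimum cut capacity equals the max flow.
In the residual graph, reachable from Res: {Res}.
Min-cut edges: Res→J2 (11); capacity 11 = 11.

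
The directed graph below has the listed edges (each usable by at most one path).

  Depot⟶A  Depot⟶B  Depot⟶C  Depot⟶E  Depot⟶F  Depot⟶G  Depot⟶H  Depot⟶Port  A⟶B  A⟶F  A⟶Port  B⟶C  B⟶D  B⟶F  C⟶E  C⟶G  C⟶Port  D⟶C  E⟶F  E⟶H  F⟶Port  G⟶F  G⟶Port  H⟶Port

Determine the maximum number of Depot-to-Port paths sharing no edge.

Assign every edge capacity 1; by Menger, the answer equals the max flow.
Path Depot→Port (+1); total 1.
Path Depot→A→Port (+1); total 2.
Path Depot→C→Port (+1); total 3.
Path Depot→F→Port (+1); total 4.
Path Depot→G→Port (+1); total 5.
Path Depot→H→Port (+1); total 6.
No residual Depot→Port path; max flow = 6.
Certifying cut of size 6: {C→Port, Depot→A, Depot→Port, F→Port, G→Port, H→Port}.

6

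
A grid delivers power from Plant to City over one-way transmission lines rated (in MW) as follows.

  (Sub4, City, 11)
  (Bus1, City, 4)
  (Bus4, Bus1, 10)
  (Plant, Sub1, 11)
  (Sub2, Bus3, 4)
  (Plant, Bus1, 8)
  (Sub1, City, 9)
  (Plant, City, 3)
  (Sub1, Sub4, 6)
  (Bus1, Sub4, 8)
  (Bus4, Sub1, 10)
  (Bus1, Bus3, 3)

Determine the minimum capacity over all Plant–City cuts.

22

Augment Plant→City: bottleneck 3, flow now 3.
Augment Plant→Sub1→City: bottleneck 9, flow now 12.
Augment Plant→Bus1→City: bottleneck 4, flow now 16.
Augment Plant→Sub1→Sub4→City: bottleneck 2, flow now 18.
Augment Plant→Bus1→Sub4→City: bottleneck 4, flow now 22.
No augmenting path remains; maximum flow = 22.
By max-flow min-cut, the minimum cut capacity equals the max flow.
In the residual graph, reachable from Plant: {Plant}.
Min-cut edges: Plant→Sub1 (11), Plant→Bus1 (8), Plant→City (3); capacity 11 + 8 + 3 = 22.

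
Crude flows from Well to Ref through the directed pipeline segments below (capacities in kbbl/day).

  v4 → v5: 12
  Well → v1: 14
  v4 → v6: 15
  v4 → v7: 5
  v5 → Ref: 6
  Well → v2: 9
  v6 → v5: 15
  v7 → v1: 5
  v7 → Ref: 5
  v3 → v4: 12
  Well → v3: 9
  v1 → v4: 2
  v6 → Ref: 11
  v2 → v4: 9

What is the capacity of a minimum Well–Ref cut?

20

Augment Well→v1→v4→v5→Ref: bottleneck 2, flow now 2.
Augment Well→v2→v4→v5→Ref: bottleneck 4, flow now 6.
Augment Well→v2→v4→v6→Ref: bottleneck 5, flow now 11.
Augment Well→v3→v4→v6→Ref: bottleneck 6, flow now 17.
Augment Well→v3→v4→v7→Ref: bottleneck 3, flow now 20.
No augmenting path remains; maximum flow = 20.
By max-flow min-cut, the minimum cut capacity equals the max flow.
In the residual graph, reachable from Well: {Well, v1}.
Min-cut edges: Well→v2 (9), Well→v3 (9), v1→v4 (2); capacity 9 + 9 + 2 = 20.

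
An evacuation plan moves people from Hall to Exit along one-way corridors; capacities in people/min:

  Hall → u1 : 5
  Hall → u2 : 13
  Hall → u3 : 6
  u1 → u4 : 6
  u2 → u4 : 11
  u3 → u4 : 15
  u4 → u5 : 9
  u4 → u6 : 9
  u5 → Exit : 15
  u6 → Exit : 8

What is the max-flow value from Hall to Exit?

Augment Hall→u1→u4→u5→Exit: bottleneck 5, flow now 5.
Augment Hall→u2→u4→u5→Exit: bottleneck 4, flow now 9.
Augment Hall→u2→u4→u6→Exit: bottleneck 7, flow now 16.
Augment Hall→u3→u4→u6→Exit: bottleneck 1, flow now 17.
No augmenting path remains; maximum flow = 17.
In the residual graph, reachable from Hall: {Hall, u1, u2, u3, u4, u6}.
Min-cut edges: u4→u5 (9), u6→Exit (8); capacity 9 + 8 = 17.
This cut is saturated, so no flow can exceed 17.

17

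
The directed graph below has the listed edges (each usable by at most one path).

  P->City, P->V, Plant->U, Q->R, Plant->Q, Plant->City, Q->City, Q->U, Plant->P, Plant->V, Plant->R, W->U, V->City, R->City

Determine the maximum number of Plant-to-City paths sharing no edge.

5

Assign every edge capacity 1; by Menger, the answer equals the max flow.
Path Plant→City (+1); total 1.
Path Plant→P→City (+1); total 2.
Path Plant→Q→City (+1); total 3.
Path Plant→R→City (+1); total 4.
Path Plant→V→City (+1); total 5.
No residual Plant→City path; max flow = 5.
Certifying cut of size 5: {Plant→City, Plant→P, Plant→Q, Plant→R, Plant→V}.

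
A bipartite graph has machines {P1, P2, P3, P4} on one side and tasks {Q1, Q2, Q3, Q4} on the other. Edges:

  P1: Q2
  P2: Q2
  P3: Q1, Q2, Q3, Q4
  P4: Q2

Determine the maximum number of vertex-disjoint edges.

2

Unit-capacity flow: source→left, listed edges, right→sink; max matching = max flow.
Augmenting path P1→Q2 (+1); matched 1.
Augmenting path P3→Q1 (+1); matched 2.
No augmenting path remains; maximum matching = 2.
König certificate: {P3, Q2} is a vertex cover of size 2 (every listed pair touches it), so no matching can be larger.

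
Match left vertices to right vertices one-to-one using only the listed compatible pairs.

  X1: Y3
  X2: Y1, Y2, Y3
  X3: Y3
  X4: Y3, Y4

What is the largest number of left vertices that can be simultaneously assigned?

3

Unit-capacity flow: source→left, listed edges, right→sink; max matching = max flow.
Augmenting path X1→Y3 (+1); matched 1.
Augmenting path X2→Y1 (+1); matched 2.
Augmenting path X4→Y4 (+1); matched 3.
No augmenting path remains; maximum matching = 3.
König certificate: {X2, X4, Y3} is a vertex cover of size 3 (every listed pair touches it), so no matching can be larger.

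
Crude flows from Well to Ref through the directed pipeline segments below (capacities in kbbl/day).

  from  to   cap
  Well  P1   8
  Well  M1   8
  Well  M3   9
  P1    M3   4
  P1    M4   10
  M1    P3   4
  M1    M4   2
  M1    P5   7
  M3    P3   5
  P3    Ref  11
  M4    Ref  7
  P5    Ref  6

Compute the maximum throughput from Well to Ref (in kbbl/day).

Augment Well→P1→M4→Ref: bottleneck 7, flow now 7.
Augment Well→M1→P3→Ref: bottleneck 4, flow now 11.
Augment Well→M1→P5→Ref: bottleneck 4, flow now 15.
Augment Well→M3→P3→Ref: bottleneck 5, flow now 20.
No augmenting path remains; maximum flow = 20.
In the residual graph, reachable from Well: {Well, P1, M3, M4}.
Min-cut edges: Well→M1 (8), M3→P3 (5), M4→Ref (7); capacity 8 + 5 + 7 = 20.
This cut is saturated, so no flow can exceed 20.

20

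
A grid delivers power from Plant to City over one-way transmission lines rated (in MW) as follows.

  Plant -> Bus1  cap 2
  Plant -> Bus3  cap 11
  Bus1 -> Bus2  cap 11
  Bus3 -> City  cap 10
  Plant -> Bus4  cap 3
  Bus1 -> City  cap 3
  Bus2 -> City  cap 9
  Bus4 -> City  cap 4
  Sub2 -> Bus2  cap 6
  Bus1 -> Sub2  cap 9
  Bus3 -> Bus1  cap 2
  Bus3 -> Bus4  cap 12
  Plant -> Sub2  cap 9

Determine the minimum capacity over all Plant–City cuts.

22

Augment Plant→Bus3→City: bottleneck 10, flow now 10.
Augment Plant→Bus1→City: bottleneck 2, flow now 12.
Augment Plant→Bus4→City: bottleneck 3, flow now 15.
Augment Plant→Bus3→Bus1→City: bottleneck 1, flow now 16.
Augment Plant→Sub2→Bus2→City: bottleneck 6, flow now 22.
No augmenting path remains; maximum flow = 22.
By max-flow min-cut, the minimum cut capacity equals the max flow.
In the residual graph, reachable from Plant: {Plant, Sub2}.
Min-cut edges: Plant→Bus3 (11), Plant→Bus1 (2), Plant→Bus4 (3), Sub2→Bus2 (6); capacity 11 + 2 + 3 + 6 = 22.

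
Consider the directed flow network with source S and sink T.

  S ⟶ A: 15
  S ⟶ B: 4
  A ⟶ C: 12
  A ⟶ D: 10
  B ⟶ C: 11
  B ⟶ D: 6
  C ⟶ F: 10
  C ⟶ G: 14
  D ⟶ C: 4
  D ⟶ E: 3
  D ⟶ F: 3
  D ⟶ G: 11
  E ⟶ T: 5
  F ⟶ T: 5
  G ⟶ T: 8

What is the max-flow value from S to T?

Augment S→A→C→F→T: bottleneck 5, flow now 5.
Augment S→A→C→G→T: bottleneck 7, flow now 12.
Augment S→A→D→E→T: bottleneck 3, flow now 15.
Augment S→B→C→G→T: bottleneck 1, flow now 16.
No augmenting path remains; maximum flow = 16.
In the residual graph, reachable from S: {S, A, B, C, D, F, G}.
Min-cut edges: D→E (3), F→T (5), G→T (8); capacity 3 + 5 + 8 = 16.
This cut is saturated, so no flow can exceed 16.

16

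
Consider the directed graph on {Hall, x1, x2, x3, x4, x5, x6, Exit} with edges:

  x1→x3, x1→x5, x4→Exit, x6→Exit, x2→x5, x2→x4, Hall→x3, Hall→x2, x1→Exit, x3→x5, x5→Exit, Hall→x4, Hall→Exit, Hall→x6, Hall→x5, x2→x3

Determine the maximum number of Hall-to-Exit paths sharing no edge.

4

Assign every edge capacity 1; by Menger, the answer equals the max flow.
Path Hall→Exit (+1); total 1.
Path Hall→x4→Exit (+1); total 2.
Path Hall→x5→Exit (+1); total 3.
Path Hall→x6→Exit (+1); total 4.
No residual Hall→Exit path; max flow = 4.
Certifying cut of size 4: {Hall→Exit, Hall→x6, x4→Exit, x5→Exit}.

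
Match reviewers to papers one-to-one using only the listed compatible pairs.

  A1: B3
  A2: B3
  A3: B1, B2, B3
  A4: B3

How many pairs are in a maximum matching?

Unit-capacity flow: source→left, listed edges, right→sink; max matching = max flow.
Augmenting path A1→B3 (+1); matched 1.
Augmenting path A3→B1 (+1); matched 2.
No augmenting path remains; maximum matching = 2.
König certificate: {A3, B3} is a vertex cover of size 2 (every listed pair touches it), so no matching can be larger.

2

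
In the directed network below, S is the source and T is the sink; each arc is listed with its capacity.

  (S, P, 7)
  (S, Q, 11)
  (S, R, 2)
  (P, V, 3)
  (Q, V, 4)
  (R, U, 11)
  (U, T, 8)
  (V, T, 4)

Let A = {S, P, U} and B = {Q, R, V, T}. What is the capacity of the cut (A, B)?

Edges leaving {S, P, U}: S→Q (11), S→R (2), P→V (3), U→T (8).
Cut capacity = 11 + 2 + 3 + 8 = 24.

24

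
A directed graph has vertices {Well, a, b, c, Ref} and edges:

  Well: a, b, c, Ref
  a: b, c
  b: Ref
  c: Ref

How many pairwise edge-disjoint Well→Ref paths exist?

3

Assign every edge capacity 1; by Menger, the answer equals the max flow.
Path Well→Ref (+1); total 1.
Path Well→b→Ref (+1); total 2.
Path Well→c→Ref (+1); total 3.
No residual Well→Ref path; max flow = 3.
Certifying cut of size 3: {Well→Ref, b→Ref, c→Ref}.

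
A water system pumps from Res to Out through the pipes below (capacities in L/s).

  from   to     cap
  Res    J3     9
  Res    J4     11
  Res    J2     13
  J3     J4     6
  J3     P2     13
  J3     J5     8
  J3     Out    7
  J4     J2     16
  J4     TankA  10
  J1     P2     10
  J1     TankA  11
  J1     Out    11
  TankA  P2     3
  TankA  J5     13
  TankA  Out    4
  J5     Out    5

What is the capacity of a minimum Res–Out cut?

Augment Res→J3→Out: bottleneck 7, flow now 7.
Augment Res→J3→J5→Out: bottleneck 2, flow now 9.
Augment Res→J4→TankA→Out: bottleneck 4, flow now 13.
Augment Res→J4→TankA→J5→Out: bottleneck 3, flow now 16.
No augmenting path remains; maximum flow = 16.
By max-flow min-cut, the minimum cut capacity equals the max flow.
In the residual graph, reachable from Res: {Res, J3, J4, P2, J2, TankA, J5}.
Min-cut edges: J3→Out (7), TankA→Out (4), J5→Out (5); capacity 7 + 4 + 5 = 16.

16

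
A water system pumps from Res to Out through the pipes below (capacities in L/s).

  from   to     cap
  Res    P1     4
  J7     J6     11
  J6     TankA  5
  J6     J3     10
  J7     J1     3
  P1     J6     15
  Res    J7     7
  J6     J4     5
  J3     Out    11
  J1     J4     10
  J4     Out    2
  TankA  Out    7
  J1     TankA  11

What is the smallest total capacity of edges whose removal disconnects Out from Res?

11

Augment Res→J7→J1→J4→Out: bottleneck 2, flow now 2.
Augment Res→J7→J1→TankA→Out: bottleneck 1, flow now 3.
Augment Res→J7→J6→J3→Out: bottleneck 4, flow now 7.
Augment Res→P1→J6→J3→Out: bottleneck 4, flow now 11.
No augmenting path remains; maximum flow = 11.
By max-flow min-cut, the minimum cut capacity equals the max flow.
In the residual graph, reachable from Res: {Res}.
Min-cut edges: Res→J7 (7), Res→P1 (4); capacity 7 + 4 = 11.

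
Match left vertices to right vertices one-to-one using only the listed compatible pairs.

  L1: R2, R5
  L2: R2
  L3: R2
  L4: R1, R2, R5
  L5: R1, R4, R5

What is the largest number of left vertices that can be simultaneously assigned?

4

Unit-capacity flow: source→left, listed edges, right→sink; max matching = max flow.
Augmenting path L1→R2 (+1); matched 1.
Augmenting path L4→R1 (+1); matched 2.
Augmenting path L5→R4 (+1); matched 3.
Augmenting path L2→R2→L1→R5 (+1); matched 4.
No augmenting path remains; maximum matching = 4.
König certificate: {L1, L4, L5, R2} is a vertex cover of size 4 (every listed pair touches it), so no matching can be larger.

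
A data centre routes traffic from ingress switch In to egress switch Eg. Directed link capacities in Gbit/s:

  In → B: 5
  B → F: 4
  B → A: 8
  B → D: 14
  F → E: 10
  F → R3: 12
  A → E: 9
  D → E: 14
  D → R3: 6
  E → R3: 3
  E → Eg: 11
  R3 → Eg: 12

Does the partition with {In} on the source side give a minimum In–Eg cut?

Yes — it is a minimum cut (capacity 5).

Given cut capacity: 5 = 5.
Augment In→B→F→E→Eg: bottleneck 4, flow now 4.
Augment In→B→A→E→Eg: bottleneck 1, flow now 5.
No augmenting path remains; maximum flow = 5.
Cut capacity 5 equals the max flow, so it is a minimum cut.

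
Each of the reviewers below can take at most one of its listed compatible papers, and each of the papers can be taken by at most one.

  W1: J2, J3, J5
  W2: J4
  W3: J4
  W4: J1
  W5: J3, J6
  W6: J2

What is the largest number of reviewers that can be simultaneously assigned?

Unit-capacity flow: source→left, listed edges, right→sink; max matching = max flow.
Augmenting path W1→J2 (+1); matched 1.
Augmenting path W2→J4 (+1); matched 2.
Augmenting path W4→J1 (+1); matched 3.
Augmenting path W5→J3 (+1); matched 4.
Augmenting path W6→J2→W1→J5 (+1); matched 5.
No augmenting path remains; maximum matching = 5.
König certificate: {W1, W4, W5, W6, J4} is a vertex cover of size 5 (every listed pair touches it), so no matching can be larger.

5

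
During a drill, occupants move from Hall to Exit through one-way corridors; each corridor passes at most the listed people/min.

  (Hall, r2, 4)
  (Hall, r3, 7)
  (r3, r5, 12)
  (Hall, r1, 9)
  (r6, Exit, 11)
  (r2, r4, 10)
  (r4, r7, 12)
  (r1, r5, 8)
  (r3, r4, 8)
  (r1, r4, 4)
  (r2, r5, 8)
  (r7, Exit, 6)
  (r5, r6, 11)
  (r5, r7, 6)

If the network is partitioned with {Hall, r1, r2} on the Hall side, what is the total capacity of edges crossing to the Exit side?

37

Edges leaving {Hall, r1, r2}: Hall→r3 (7), r1→r4 (4), r1→r5 (8), r2→r4 (10), r2→r5 (8).
Cut capacity = 7 + 4 + 8 + 10 + 8 = 37.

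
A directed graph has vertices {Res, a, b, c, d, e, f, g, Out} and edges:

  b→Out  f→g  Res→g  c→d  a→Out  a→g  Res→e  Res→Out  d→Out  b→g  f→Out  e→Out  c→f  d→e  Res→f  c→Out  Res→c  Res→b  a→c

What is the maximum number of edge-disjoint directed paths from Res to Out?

5

Assign every edge capacity 1; by Menger, the answer equals the max flow.
Path Res→Out (+1); total 1.
Path Res→b→Out (+1); total 2.
Path Res→c→Out (+1); total 3.
Path Res→e→Out (+1); total 4.
Path Res→f→Out (+1); total 5.
No residual Res→Out path; max flow = 5.
Certifying cut of size 5: {Res→Out, Res→b, Res→c, Res→e, Res→f}.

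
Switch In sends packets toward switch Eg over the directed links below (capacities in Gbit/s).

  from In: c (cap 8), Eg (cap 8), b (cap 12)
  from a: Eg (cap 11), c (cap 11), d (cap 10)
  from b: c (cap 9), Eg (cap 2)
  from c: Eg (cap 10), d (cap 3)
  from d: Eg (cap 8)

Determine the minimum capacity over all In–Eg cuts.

Augment In→Eg: bottleneck 8, flow now 8.
Augment In→b→Eg: bottleneck 2, flow now 10.
Augment In→c→Eg: bottleneck 8, flow now 18.
Augment In→b→c→Eg: bottleneck 2, flow now 20.
Augment In→b→c→d→Eg: bottleneck 3, flow now 23.
No augmenting path remains; maximum flow = 23.
By max-flow min-cut, the minimum cut capacity equals the max flow.
In the residual graph, reachable from In: {In, b, c}.
Min-cut edges: In→Eg (8), b→Eg (2), c→d (3), c→Eg (10); capacity 8 + 2 + 3 + 10 = 23.

23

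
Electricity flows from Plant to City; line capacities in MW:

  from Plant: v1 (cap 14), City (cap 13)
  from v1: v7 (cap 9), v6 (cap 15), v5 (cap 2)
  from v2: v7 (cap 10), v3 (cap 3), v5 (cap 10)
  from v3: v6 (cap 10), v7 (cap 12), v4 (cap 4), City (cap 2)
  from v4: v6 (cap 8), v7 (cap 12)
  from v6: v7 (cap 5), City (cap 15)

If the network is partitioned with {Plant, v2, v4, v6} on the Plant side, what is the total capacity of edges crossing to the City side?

82

Edges leaving {Plant, v2, v4, v6}: Plant→v1 (14), Plant→City (13), v2→v3 (3), v2→v5 (10), v2→v7 (10), v4→v7 (12), v6→v7 (5), v6→City (15).
Cut capacity = 14 + 13 + 3 + 10 + 10 + 12 + 5 + 15 = 82.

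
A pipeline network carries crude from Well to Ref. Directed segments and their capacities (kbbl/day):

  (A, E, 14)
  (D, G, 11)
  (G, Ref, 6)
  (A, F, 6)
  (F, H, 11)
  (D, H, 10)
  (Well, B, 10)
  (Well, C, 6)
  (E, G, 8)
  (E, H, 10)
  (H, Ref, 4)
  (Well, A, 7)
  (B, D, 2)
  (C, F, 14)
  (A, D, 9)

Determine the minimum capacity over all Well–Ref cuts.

10

Augment Well→A→D→G→Ref: bottleneck 6, flow now 6.
Augment Well→A→D→H→Ref: bottleneck 1, flow now 7.
Augment Well→B→D→H→Ref: bottleneck 2, flow now 9.
Augment Well→C→F→H→Ref: bottleneck 1, flow now 10.
No augmenting path remains; maximum flow = 10.
By max-flow min-cut, the minimum cut capacity equals the max flow.
In the residual graph, reachable from Well: {Well, A, B, C, D, E, F, G, H}.
Min-cut edges: G→Ref (6), H→Ref (4); capacity 6 + 4 = 10.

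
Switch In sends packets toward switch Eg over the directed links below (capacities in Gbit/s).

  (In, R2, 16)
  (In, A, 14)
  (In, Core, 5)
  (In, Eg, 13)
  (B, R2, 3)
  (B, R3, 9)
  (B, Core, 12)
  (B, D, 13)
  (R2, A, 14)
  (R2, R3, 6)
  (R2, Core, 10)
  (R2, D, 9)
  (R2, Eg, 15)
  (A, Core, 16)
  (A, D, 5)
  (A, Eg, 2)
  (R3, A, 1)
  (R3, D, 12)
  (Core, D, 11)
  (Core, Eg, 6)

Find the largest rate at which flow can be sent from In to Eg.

36

Augment In→Eg: bottleneck 13, flow now 13.
Augment In→R2→Eg: bottleneck 15, flow now 28.
Augment In→A→Eg: bottleneck 2, flow now 30.
Augment In→Core→Eg: bottleneck 5, flow now 35.
Augment In→R2→Core→Eg: bottleneck 1, flow now 36.
No augmenting path remains; maximum flow = 36.
In the residual graph, reachable from In: {In, R2, A, R3, Core, D}.
Min-cut edges: In→Eg (13), R2→Eg (15), A→Eg (2), Core→Eg (6); capacity 13 + 15 + 2 + 6 = 36.
This cut is saturated, so no flow can exceed 36.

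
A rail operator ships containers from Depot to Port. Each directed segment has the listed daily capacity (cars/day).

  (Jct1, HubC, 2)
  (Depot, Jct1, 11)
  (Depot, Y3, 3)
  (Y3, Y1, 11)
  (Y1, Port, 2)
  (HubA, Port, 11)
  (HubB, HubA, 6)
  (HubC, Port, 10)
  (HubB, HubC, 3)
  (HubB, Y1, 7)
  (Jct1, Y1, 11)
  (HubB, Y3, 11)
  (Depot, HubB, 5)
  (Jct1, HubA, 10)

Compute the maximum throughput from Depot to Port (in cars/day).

Augment Depot→Y3→Y1→Port: bottleneck 2, flow now 2.
Augment Depot→HubB→HubA→Port: bottleneck 5, flow now 7.
Augment Depot→Jct1→HubA→Port: bottleneck 6, flow now 13.
Augment Depot→Jct1→HubC→Port: bottleneck 2, flow now 15.
Augment Depot→Jct1→HubA→HubB→HubC→Port: bottleneck 3, flow now 18. (uses reverse residual edge)
No augmenting path remains; maximum flow = 18.
In the residual graph, reachable from Depot: {Depot, Y3, Y1}.
Min-cut edges: Depot→HubB (5), Depot→Jct1 (11), Y1→Port (2); capacity 5 + 11 + 2 = 18.
This cut is saturated, so no flow can exceed 18.

18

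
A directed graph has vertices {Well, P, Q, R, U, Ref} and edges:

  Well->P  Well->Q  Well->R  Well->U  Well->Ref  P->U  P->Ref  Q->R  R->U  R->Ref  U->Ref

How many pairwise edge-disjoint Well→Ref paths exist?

Assign every edge capacity 1; by Menger, the answer equals the max flow.
Path Well→Ref (+1); total 1.
Path Well→P→Ref (+1); total 2.
Path Well→R→Ref (+1); total 3.
Path Well→U→Ref (+1); total 4.
No residual Well→Ref path; max flow = 4.
Certifying cut of size 4: {R→Ref, U→Ref, Well→P, Well→Ref}.

4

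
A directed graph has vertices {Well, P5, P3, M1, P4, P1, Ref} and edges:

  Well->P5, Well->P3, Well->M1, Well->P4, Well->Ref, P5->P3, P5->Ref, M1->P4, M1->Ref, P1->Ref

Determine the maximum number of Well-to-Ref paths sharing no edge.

3

Assign every edge capacity 1; by Menger, the answer equals the max flow.
Path Well→Ref (+1); total 1.
Path Well→P5→Ref (+1); total 2.
Path Well→M1→Ref (+1); total 3.
No residual Well→Ref path; max flow = 3.
Certifying cut of size 3: {Well→M1, Well→P5, Well→Ref}.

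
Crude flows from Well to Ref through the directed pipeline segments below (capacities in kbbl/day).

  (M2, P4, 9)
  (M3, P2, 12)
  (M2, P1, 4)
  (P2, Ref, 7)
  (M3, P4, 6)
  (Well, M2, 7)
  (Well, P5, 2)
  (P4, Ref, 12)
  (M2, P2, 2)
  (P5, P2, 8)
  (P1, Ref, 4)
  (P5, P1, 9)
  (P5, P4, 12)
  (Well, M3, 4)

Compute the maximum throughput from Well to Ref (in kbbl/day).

Augment Well→M3→P4→Ref: bottleneck 4, flow now 4.
Augment Well→M2→P1→Ref: bottleneck 4, flow now 8.
Augment Well→M2→P4→Ref: bottleneck 3, flow now 11.
Augment Well→P5→P4→Ref: bottleneck 2, flow now 13.
No augmenting path remains; maximum flow = 13.
In the residual graph, reachable from Well: {Well}.
Min-cut edges: Well→M3 (4), Well→M2 (7), Well→P5 (2); capacity 4 + 7 + 2 = 13.
This cut is saturated, so no flow can exceed 13.

13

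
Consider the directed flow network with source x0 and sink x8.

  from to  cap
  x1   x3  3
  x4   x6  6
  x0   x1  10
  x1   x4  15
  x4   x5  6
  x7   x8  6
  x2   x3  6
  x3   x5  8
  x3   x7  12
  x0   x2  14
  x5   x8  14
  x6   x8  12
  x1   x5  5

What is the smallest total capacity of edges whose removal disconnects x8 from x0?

Augment x0→x1→x5→x8: bottleneck 5, flow now 5.
Augment x0→x1→x3→x5→x8: bottleneck 3, flow now 8.
Augment x0→x1→x4→x5→x8: bottleneck 2, flow now 10.
Augment x0→x2→x3→x5→x8: bottleneck 4, flow now 14.
Augment x0→x2→x3→x7→x8: bottleneck 2, flow now 16.
No augmenting path remains; maximum flow = 16.
By max-flow min-cut, the minimum cut capacity equals the max flow.
In the residual graph, reachable from x0: {x0, x2}.
Min-cut edges: x0→x1 (10), x2→x3 (6); capacity 10 + 6 = 16.

16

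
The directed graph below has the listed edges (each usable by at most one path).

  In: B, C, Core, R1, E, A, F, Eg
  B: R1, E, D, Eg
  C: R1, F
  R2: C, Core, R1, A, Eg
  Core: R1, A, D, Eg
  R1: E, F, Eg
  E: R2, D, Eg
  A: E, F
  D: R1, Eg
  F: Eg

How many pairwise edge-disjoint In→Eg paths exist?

8

Assign every edge capacity 1; by Menger, the answer equals the max flow.
Path In→Eg (+1); total 1.
Path In→B→Eg (+1); total 2.
Path In→Core→Eg (+1); total 3.
Path In→R1→Eg (+1); total 4.
Path In→E→Eg (+1); total 5.
Path In→F→Eg (+1); total 6.
Path In→A→E→R2→Eg (+1); total 7.
Path In→C→R1→E→D→Eg (+1); total 8.
No residual In→Eg path; max flow = 8.
Certifying cut of size 8: {In→A, In→B, In→C, In→Core, In→E, In→Eg, In→F, In→R1}.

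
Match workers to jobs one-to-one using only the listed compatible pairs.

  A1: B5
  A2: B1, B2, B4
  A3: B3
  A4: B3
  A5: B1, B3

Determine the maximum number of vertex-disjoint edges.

Unit-capacity flow: source→left, listed edges, right→sink; max matching = max flow.
Augmenting path A1→B5 (+1); matched 1.
Augmenting path A2→B1 (+1); matched 2.
Augmenting path A3→B3 (+1); matched 3.
Augmenting path A5→B1→A2→B2 (+1); matched 4.
No augmenting path remains; maximum matching = 4.
König certificate: {A1, A2, A5, B3} is a vertex cover of size 4 (every listed pair touches it), so no matching can be larger.

4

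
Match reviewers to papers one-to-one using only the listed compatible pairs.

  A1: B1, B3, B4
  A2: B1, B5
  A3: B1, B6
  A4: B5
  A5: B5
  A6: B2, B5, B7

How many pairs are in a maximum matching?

5

Unit-capacity flow: source→left, listed edges, right→sink; max matching = max flow.
Augmenting path A1→B1 (+1); matched 1.
Augmenting path A2→B5 (+1); matched 2.
Augmenting path A3→B6 (+1); matched 3.
Augmenting path A6→B2 (+1); matched 4.
Augmenting path A4→B5→A2→B1→A1→B3 (+1); matched 5.
No augmenting path remains; maximum matching = 5.
König certificate: {A1, A2, A3, A6, B5} is a vertex cover of size 5 (every listed pair touches it), so no matching can be larger.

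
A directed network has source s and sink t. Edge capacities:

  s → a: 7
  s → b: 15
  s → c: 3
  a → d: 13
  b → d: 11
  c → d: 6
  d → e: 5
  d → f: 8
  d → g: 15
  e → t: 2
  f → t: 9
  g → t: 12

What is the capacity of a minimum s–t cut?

Augment s→a→d→e→t: bottleneck 2, flow now 2.
Augment s→a→d→f→t: bottleneck 5, flow now 7.
Augment s→b→d→f→t: bottleneck 3, flow now 10.
Augment s→b→d→g→t: bottleneck 8, flow now 18.
Augment s→c→d→g→t: bottleneck 3, flow now 21.
No augmenting path remains; maximum flow = 21.
By max-flow min-cut, the minimum cut capacity equals the max flow.
In the residual graph, reachable from s: {s, b}.
Min-cut edges: s→a (7), s→c (3), b→d (11); capacity 7 + 3 + 11 = 21.

21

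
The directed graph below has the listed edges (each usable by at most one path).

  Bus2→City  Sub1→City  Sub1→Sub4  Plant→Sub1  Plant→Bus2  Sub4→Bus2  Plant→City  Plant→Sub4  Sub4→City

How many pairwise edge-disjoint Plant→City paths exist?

Assign every edge capacity 1; by Menger, the answer equals the max flow.
Path Plant→City (+1); total 1.
Path Plant→Sub1→City (+1); total 2.
Path Plant→Sub4→City (+1); total 3.
Path Plant→Bus2→City (+1); total 4.
No residual Plant→City path; max flow = 4.
Certifying cut of size 4: {Plant→Bus2, Plant→City, Plant→Sub1, Plant→Sub4}.

4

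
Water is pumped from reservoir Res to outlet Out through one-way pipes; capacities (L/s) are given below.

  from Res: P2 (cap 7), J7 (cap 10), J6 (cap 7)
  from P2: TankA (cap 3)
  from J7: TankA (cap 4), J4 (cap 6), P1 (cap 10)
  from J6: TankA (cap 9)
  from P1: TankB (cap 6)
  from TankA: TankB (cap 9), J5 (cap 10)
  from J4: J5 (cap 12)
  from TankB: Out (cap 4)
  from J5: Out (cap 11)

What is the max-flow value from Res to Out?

15

Augment Res→P2→TankA→TankB→Out: bottleneck 3, flow now 3.
Augment Res→J7→P1→TankB→Out: bottleneck 1, flow now 4.
Augment Res→J7→TankA→J5→Out: bottleneck 4, flow now 8.
Augment Res→J7→J4→J5→Out: bottleneck 5, flow now 13.
Augment Res→J6→TankA→J5→Out: bottleneck 2, flow now 15.
No augmenting path remains; maximum flow = 15.
In the residual graph, reachable from Res: {Res, P2, J7, J6, P1, TankA, J4, TankB, J5}.
Min-cut edges: TankB→Out (4), J5→Out (11); capacity 4 + 11 = 15.
This cut is saturated, so no flow can exceed 15.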